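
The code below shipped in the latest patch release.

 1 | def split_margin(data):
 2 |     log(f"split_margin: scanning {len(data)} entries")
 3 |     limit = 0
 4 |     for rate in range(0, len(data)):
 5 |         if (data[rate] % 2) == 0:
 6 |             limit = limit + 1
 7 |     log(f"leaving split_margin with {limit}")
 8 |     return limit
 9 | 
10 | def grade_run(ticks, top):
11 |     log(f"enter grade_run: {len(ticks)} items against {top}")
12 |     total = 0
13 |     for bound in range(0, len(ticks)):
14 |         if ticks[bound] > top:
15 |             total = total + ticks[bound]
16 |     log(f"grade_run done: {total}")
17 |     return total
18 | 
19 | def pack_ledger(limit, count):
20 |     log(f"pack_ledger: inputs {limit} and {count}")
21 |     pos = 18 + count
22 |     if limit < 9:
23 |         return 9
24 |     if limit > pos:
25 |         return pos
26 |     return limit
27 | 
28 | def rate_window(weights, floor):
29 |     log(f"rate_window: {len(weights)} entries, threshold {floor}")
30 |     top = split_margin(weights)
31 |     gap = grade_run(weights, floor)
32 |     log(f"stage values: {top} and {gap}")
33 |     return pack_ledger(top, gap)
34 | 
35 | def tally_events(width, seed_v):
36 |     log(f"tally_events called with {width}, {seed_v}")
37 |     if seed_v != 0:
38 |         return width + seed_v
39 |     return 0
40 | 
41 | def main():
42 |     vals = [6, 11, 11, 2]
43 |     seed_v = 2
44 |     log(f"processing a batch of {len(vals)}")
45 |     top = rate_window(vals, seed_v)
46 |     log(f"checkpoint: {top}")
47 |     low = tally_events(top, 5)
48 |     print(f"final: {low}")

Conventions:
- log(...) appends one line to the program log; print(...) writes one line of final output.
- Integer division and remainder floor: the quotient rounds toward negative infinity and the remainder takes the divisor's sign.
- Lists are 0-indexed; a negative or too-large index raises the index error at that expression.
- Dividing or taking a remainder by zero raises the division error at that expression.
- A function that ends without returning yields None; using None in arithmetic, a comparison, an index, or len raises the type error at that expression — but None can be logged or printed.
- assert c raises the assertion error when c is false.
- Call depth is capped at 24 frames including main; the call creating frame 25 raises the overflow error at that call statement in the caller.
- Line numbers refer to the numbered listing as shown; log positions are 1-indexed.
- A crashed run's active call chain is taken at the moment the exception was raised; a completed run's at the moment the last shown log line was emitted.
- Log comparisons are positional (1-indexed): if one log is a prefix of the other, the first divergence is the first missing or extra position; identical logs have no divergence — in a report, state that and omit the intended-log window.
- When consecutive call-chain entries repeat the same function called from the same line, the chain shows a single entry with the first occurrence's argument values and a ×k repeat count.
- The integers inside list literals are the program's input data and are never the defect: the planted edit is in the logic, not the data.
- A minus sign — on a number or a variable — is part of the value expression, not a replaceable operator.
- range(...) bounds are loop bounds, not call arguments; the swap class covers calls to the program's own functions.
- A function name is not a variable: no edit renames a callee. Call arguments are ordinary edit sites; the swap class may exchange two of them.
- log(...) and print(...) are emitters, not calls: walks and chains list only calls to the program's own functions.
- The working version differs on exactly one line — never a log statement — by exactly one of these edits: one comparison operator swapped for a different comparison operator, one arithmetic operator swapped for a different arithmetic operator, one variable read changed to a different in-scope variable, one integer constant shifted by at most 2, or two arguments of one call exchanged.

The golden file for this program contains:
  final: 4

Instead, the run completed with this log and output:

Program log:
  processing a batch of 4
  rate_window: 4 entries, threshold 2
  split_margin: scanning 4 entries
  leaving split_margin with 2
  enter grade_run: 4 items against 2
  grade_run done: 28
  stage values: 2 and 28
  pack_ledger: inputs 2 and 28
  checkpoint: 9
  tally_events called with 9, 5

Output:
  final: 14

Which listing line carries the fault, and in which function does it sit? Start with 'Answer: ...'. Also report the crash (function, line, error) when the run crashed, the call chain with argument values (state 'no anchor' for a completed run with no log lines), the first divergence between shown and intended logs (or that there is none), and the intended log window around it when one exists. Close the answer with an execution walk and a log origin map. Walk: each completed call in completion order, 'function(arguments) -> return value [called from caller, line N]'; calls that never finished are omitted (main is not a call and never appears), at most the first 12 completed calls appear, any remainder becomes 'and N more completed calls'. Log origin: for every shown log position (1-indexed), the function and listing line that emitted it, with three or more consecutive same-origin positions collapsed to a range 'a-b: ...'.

Answer: the defect is in tally_events at line 38.
Core observation: Log streams are identical — the defect surfaces only in the printed output.
Call chain: main -> tally_events(9, 5) (called at line 47).
First divergence: none — the logs agree in full.
Execution walk:
  split_margin([6, 11, 11, 2]) -> 2  [called from rate_window, line 30]
  grade_run([6, 11, 11, 2], 2) -> 28  [called from rate_window, line 31]
  pack_ledger(2, 28) -> 9  [called from rate_window, line 33]
  rate_window([6, 11, 11, 2], 2) -> 9  [called from main, line 45]
  tally_events(9, 5) -> 14  [called from main, line 47]
Log line origins:
  1: logged in main at line 44
  2: logged in rate_window at line 29
  3: logged in split_margin at line 2
  4: logged in split_margin at line 7
  5: logged in grade_run at line 11
  6: logged in grade_run at line 16
  7: logged in rate_window at line 32
  8: logged in pack_ledger at line 20
  9: logged in main at line 46
  10: logged in tally_events at line 36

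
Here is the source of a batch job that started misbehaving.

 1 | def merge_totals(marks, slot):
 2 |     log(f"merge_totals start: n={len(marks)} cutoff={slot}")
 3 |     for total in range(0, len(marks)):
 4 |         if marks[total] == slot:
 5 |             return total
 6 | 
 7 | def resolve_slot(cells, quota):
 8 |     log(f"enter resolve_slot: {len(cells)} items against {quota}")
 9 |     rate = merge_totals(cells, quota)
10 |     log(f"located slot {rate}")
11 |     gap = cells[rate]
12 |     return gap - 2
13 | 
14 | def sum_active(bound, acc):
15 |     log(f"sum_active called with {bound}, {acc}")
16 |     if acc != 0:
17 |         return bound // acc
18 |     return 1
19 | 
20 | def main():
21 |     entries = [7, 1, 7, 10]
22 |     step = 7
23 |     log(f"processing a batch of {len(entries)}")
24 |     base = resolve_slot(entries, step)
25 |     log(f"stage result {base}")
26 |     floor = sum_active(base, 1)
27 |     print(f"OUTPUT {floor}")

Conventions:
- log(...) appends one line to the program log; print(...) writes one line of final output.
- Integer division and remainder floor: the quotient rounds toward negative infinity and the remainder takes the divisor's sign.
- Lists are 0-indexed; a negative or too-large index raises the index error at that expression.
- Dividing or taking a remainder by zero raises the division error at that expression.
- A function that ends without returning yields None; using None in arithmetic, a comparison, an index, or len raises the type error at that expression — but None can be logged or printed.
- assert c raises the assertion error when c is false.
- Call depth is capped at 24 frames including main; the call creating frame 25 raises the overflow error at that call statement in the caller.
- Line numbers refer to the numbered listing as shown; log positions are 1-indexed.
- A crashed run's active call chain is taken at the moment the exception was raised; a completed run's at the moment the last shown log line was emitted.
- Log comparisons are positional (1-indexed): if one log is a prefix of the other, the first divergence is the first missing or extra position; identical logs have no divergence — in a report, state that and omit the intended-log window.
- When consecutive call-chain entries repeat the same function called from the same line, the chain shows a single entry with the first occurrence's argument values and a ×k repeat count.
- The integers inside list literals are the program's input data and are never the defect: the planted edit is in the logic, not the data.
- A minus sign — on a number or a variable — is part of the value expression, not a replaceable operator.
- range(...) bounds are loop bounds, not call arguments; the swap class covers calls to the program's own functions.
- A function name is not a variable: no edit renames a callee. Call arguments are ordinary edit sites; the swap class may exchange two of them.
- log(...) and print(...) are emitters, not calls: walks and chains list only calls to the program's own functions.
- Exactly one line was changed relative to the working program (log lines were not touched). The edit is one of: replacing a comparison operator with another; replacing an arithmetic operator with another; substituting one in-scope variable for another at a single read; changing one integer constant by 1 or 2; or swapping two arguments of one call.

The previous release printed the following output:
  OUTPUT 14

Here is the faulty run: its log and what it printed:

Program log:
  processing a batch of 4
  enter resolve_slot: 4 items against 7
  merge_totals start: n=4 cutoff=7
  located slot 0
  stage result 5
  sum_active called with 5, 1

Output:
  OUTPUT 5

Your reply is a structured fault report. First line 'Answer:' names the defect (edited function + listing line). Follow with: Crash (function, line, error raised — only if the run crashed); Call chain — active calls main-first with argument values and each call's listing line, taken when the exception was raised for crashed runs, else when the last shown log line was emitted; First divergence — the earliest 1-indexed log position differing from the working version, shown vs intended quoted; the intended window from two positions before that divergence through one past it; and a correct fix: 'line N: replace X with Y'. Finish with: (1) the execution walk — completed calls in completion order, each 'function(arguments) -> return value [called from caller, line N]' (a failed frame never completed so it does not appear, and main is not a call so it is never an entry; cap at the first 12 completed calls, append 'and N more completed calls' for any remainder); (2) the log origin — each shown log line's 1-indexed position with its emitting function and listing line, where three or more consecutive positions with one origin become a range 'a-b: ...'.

Answer: the defect is in resolve_slot at line 12.
Core observation: At log position 5 the runs split — shown 'stage result 5', but the working version logs 'stage result 14'.
Call chain: main -> sum_active(5, 1) (called at line 26).
First divergence: position 5 — shown 'stage result 5', intended 'stage result 14'.
Intended log window:
  3: merge_totals start: n=4 cutoff=7
  4: located slot 0
  5: stage result 14
  6: sum_active called with 14, 1
Execution walk:
  merge_totals([7, 1, 7, 10], 7) -> 0  [called from resolve_slot, line 9]
  resolve_slot([7, 1, 7, 10], 7) -> 5  [called from main, line 24]
  sum_active(5, 1) -> 5  [called from main, line 26]
Log origins:
  1: from main, line 23
  2: from resolve_slot, line 8
  3: from merge_totals, line 2
  4: from resolve_slot, line 10
  5: from main, line 25
  6: from sum_active, line 15
A correct fix: line 12: replace `-` with `*`.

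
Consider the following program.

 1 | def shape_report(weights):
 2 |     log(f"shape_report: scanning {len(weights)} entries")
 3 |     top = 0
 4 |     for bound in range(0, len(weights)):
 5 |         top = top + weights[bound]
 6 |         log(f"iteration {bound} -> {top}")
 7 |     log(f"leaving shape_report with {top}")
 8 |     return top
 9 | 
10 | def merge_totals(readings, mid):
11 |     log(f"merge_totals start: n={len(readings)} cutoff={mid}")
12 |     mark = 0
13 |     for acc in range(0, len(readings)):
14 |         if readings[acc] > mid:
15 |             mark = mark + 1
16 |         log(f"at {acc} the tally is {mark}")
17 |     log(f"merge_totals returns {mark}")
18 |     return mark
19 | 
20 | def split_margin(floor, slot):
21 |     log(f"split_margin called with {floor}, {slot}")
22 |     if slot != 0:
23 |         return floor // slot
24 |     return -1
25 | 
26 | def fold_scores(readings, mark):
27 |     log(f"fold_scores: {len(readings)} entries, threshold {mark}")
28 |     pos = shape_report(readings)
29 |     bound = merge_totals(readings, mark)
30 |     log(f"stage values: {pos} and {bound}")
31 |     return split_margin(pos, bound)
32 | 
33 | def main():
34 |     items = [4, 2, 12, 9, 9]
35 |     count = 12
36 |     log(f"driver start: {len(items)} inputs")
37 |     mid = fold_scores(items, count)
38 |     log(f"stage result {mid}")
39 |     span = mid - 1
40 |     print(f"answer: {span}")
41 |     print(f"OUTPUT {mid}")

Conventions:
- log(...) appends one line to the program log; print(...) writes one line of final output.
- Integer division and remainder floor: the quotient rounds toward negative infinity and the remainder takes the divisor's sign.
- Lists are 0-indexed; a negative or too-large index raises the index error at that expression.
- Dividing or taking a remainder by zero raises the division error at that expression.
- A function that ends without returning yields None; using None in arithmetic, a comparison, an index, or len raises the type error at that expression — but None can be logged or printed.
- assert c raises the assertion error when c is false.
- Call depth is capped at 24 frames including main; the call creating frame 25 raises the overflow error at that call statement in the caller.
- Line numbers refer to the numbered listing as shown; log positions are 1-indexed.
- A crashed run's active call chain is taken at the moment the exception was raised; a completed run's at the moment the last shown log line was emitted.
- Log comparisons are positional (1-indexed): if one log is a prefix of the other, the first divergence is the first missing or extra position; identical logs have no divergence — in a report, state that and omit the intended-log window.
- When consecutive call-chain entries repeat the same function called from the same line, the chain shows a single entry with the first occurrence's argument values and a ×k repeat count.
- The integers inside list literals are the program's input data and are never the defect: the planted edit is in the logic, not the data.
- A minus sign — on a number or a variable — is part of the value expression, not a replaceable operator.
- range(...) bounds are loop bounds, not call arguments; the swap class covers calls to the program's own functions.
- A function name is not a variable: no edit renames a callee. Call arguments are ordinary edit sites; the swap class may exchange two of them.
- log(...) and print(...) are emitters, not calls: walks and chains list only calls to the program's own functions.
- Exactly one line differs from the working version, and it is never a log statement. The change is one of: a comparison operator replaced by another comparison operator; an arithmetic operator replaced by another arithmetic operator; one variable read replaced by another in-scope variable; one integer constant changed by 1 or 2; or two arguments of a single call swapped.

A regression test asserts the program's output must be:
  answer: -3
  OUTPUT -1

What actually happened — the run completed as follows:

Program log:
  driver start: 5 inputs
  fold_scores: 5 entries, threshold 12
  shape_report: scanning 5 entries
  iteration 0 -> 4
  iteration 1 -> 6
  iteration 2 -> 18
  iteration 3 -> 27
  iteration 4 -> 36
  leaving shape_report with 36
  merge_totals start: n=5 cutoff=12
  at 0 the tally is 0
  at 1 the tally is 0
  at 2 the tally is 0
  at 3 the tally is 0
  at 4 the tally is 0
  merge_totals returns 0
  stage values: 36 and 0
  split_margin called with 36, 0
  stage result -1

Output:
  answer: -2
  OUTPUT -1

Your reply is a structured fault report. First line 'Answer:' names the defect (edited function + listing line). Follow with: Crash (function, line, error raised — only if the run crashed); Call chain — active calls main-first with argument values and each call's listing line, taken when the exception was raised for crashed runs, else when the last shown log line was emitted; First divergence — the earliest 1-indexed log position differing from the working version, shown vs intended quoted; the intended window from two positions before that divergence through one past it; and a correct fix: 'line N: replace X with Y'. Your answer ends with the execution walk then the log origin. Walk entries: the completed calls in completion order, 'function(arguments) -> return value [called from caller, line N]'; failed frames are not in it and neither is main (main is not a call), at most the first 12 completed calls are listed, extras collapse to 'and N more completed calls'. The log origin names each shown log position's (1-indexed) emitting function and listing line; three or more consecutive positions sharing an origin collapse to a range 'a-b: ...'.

Answer: the defect is in main at line 39.
Key fact: The two runs log identically and part ways only at the printed values.
Call chain: main.
First divergence: there is none — every log position agrees.
Execution walk:
  shape_report([4, 2, 12, 9, 9]) -> 36  [called from fold_scores, line 28]
  merge_totals([4, 2, 12, 9, 9], 12) -> 0  [called from fold_scores, line 29]
  split_margin(36, 0) -> -1  [called from fold_scores, line 31]
  fold_scores([4, 2, 12, 9, 9], 12) -> -1  [called from main, line 37]
Origin of each log line:
  1: emitted by main (line 36)
  2: emitted by fold_scores (line 27)
  3: emitted by shape_report (line 2)
  4-8: emitted by shape_report (line 6)
  9: emitted by shape_report (line 7)
  10: emitted by merge_totals (line 11)
  11-15: emitted by merge_totals (line 16)
  16: emitted by merge_totals (line 17)
  17: emitted by fold_scores (line 30)
  18: emitted by split_margin (line 21)
  19: emitted by main (line 38)
A correct fix: line 39: replace `1` with `2`.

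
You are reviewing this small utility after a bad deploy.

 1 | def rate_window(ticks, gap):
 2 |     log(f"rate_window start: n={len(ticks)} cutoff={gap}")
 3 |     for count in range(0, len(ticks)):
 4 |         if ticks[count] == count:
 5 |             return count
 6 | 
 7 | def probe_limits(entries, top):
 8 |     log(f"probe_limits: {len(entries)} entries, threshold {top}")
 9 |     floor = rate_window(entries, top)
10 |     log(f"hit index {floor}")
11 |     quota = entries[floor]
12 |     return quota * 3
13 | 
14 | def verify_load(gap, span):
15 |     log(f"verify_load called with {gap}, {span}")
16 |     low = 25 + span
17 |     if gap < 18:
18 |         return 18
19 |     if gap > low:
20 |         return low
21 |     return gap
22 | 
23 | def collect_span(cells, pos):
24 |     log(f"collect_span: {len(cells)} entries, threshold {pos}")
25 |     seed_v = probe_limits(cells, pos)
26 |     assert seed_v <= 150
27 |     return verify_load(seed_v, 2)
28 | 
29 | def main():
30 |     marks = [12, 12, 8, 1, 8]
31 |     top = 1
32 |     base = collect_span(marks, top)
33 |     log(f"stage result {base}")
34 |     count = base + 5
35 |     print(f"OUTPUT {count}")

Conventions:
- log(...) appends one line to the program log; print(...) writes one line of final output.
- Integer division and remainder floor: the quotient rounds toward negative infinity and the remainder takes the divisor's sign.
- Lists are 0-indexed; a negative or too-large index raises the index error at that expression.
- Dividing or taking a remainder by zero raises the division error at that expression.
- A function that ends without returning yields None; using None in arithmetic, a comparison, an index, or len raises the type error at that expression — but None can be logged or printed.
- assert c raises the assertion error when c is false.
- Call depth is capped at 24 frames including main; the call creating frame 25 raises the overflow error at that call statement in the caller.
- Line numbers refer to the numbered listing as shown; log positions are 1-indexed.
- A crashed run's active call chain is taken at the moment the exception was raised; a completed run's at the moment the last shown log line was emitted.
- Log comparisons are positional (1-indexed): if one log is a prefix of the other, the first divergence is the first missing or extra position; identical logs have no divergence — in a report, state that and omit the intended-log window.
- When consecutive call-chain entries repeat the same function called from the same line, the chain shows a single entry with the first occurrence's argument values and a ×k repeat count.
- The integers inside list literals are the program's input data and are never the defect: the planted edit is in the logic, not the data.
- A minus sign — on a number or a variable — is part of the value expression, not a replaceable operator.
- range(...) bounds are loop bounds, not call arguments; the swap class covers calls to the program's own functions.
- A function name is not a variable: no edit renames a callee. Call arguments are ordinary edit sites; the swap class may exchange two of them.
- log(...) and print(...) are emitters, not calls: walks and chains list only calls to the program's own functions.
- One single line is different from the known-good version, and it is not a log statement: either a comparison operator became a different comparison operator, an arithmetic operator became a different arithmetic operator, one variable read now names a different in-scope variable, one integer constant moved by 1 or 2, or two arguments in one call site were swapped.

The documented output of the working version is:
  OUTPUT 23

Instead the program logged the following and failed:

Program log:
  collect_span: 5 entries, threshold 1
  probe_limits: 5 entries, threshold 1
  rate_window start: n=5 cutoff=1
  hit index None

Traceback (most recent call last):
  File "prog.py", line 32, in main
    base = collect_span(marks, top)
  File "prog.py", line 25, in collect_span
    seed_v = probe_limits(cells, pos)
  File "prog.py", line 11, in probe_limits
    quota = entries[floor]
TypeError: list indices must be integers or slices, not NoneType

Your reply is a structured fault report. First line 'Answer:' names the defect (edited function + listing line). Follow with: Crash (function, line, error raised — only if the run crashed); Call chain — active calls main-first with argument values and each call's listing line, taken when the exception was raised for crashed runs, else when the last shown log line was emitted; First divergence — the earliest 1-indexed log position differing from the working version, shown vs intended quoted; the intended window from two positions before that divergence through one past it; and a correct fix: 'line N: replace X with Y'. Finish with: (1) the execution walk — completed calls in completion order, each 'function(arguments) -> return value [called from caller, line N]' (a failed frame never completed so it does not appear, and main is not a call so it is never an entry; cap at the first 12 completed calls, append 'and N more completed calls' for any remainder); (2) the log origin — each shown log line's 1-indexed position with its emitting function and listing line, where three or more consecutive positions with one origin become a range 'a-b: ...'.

Answer: the defect is in rate_window at line 4.
Key observation: The earliest visible damage is log position 4 — 'hit index None' rather than the intended 'hit index 3'.
Crash: probe_limits, line 11, TypeError.
Call chain: main -> collect_span([12, 12, 8, 1, 8], 1) (called at line 32) -> probe_limits([12, 12, 8, 1, 8], 1) (called at line 25).
First divergence: position 4 — the shown line 'hit index None' should read 'hit index 3'.
Intended log window:
  2: probe_limits: 5 entries, threshold 1
  3: rate_window start: n=5 cutoff=1
  4: hit index 3
  5: verify_load called with 3, 2
Execution walk:
  rate_window([12, 12, 8, 1, 8], 1) -> None  [called from probe_limits, line 9]
Log line origins:
  1: from collect_span, line 24
  2: from probe_limits, line 8
  3: from rate_window, line 2
  4: from probe_limits, line 10
A correct fix: line 4: replace `ticks[count] == count` with `ticks[count] == gap`.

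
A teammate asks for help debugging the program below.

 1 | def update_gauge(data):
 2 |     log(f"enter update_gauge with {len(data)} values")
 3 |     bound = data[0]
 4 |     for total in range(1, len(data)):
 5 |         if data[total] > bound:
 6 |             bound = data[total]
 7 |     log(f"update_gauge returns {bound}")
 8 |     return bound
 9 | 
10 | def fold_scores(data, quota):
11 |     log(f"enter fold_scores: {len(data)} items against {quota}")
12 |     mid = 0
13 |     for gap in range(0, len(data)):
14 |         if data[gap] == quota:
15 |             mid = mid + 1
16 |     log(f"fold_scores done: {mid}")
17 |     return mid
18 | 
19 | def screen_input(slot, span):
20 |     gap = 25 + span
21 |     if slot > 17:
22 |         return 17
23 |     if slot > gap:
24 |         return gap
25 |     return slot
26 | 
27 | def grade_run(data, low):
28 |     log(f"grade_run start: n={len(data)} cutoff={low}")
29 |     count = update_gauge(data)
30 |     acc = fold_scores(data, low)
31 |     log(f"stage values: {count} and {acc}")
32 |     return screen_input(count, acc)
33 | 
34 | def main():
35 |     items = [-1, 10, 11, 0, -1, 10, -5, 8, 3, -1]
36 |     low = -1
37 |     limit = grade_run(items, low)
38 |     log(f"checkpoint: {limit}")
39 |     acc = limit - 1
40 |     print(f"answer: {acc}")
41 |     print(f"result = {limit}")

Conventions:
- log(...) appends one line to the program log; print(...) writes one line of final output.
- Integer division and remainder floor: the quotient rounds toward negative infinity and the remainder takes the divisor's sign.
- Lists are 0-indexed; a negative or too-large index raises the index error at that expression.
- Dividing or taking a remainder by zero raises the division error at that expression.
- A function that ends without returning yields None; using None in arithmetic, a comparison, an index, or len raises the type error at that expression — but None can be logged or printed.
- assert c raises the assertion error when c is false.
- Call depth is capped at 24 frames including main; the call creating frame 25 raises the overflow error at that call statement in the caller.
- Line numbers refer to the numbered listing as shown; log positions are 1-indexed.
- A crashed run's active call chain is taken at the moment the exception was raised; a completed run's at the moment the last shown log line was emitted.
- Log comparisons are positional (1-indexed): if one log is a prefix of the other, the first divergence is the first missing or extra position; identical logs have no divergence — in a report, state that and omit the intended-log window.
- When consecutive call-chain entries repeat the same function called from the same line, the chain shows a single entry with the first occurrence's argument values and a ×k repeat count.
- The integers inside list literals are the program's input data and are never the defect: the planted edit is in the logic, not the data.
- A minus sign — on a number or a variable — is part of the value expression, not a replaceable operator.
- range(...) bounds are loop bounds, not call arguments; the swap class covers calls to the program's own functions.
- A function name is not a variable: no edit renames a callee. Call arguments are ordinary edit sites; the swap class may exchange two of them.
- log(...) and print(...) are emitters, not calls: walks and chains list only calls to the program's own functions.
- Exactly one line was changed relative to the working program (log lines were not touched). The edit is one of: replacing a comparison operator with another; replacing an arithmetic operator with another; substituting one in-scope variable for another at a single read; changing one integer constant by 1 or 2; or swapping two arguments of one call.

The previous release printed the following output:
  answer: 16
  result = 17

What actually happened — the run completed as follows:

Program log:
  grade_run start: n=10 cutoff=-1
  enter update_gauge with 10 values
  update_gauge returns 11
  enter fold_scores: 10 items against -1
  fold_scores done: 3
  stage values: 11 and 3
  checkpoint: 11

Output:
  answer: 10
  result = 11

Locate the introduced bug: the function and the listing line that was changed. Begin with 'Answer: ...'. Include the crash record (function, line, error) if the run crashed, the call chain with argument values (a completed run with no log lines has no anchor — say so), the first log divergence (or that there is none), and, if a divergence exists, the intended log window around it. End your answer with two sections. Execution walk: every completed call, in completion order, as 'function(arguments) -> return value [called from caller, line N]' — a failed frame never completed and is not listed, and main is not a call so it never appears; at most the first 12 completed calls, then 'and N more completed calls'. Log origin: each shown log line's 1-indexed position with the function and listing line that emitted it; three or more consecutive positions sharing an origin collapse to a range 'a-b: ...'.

Answer: the defect is in screen_input at line 21.
Key fact: Position 7 is the first bad log line: 'checkpoint: 11' should read 'checkpoint: 17'.
Call chain: main.
First divergence: position 7 — the shown line 'checkpoint: 11' should read 'checkpoint: 17'.
Intended log window:
  5: fold_scores done: 3
  6: stage values: 11 and 3
  7: checkpoint: 17
Execution walk:
  update_gauge([-1, 10, 11, 0, -1, 10, -5, 8, 3, -1]) -> 11  [called from grade_run, line 29]
  fold_scores([-1, 10, 11, 0, -1, 10, -5, 8, 3, -1], -1) -> 3  [called from grade_run, line 30]
  screen_input(11, 3) -> 11  [called from grade_run, line 32]
  grade_run([-1, 10, 11, 0, -1, 10, -5, 8, 3, -1], -1) -> 11  [called from main, line 37]
Log origin:
  1: logged in grade_run at line 28
  2: logged in update_gauge at line 2
  3: logged in update_gauge at line 7
  4: logged in fold_scores at line 11
  5: logged in fold_scores at line 16
  6: logged in grade_run at line 31
  7: logged in main at line 38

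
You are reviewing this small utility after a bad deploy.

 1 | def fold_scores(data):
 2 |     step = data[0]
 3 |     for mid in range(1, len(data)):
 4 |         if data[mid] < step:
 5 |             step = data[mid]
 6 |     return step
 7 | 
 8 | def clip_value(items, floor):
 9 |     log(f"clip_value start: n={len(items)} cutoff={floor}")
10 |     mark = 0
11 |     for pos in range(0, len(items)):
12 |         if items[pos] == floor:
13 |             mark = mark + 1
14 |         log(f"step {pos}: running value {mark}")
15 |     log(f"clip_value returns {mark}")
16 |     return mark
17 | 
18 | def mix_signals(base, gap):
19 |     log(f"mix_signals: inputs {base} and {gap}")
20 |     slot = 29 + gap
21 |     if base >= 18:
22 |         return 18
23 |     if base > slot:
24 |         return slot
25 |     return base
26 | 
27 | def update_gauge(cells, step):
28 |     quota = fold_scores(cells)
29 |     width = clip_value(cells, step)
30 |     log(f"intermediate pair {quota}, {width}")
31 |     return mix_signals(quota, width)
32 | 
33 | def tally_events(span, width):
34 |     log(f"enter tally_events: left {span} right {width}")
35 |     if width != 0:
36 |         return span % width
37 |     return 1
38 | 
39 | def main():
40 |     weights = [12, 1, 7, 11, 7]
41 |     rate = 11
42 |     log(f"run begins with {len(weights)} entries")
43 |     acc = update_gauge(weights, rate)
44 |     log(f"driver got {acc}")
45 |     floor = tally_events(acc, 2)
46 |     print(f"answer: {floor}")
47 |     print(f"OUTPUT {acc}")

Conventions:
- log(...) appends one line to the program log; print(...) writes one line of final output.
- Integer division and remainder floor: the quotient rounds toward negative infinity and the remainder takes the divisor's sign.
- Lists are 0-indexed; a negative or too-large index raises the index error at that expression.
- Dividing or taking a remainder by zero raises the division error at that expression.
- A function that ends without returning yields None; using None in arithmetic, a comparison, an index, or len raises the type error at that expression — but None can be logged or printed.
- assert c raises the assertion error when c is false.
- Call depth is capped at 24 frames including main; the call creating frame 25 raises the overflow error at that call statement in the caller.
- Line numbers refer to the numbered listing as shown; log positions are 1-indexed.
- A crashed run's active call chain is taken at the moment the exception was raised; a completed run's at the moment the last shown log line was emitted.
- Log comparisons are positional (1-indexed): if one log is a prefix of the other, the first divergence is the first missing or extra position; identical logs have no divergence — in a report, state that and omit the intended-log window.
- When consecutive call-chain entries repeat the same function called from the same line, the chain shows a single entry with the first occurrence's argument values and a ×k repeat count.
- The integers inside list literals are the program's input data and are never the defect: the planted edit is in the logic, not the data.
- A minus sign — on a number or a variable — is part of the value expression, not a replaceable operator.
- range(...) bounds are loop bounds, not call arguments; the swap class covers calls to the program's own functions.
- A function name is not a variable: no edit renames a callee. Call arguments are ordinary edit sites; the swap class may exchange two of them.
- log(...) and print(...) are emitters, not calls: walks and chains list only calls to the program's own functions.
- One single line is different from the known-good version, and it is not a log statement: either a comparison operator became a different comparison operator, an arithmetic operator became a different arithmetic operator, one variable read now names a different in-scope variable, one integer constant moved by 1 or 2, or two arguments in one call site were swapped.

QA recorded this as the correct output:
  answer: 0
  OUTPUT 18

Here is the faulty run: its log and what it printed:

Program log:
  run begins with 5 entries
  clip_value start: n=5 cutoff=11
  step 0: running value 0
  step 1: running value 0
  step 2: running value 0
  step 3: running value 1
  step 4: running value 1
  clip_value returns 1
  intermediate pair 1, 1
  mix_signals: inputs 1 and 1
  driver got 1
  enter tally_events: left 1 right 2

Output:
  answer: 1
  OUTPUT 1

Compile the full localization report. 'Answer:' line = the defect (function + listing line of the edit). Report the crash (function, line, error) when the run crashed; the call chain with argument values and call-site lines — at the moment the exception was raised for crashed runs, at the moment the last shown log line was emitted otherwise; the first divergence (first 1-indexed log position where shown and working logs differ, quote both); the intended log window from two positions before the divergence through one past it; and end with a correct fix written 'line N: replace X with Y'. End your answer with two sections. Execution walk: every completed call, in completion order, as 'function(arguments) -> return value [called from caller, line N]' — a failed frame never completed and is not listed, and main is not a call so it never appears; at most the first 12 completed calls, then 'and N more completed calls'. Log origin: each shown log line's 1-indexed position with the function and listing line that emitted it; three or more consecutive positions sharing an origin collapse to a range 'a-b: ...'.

Answer: the defect is in mix_signals at line 21.
Key fact: The earliest visible damage is log position 11 — 'driver got 1' rather than the intended 'driver got 18'.
Call chain: main -> tally_events(1, 2) (called at line 45).
First divergence: position 11 — shown 'driver got 1', intended 'driver got 18'.
Intended log window:
  9: intermediate pair 1, 1
  10: mix_signals: inputs 1 and 1
  11: driver got 18
  12: enter tally_events: left 18 right 2
Execution walk:
  fold_scores([12, 1, 7, 11, 7]) -> 1  [called from update_gauge, line 28]
  clip_value([12, 1, 7, 11, 7], 11) -> 1  [called from update_gauge, line 29]
  mix_signals(1, 1) -> 1  [called from update_gauge, line 31]
  update_gauge([12, 1, 7, 11, 7], 11) -> 1  [called from main, line 43]
  tally_events(1, 2) -> 1  [called from main, line 45]
Log origin:
  1 — main, line 42
  2 — clip_value, line 9
  3-7 — clip_value, line 14
  8 — clip_value, line 15
  9 — update_gauge, line 30
  10 — mix_signals, line 19
  11 — main, line 44
  12 — tally_events, line 34
A correct fix: line 21: replace `>=` with `<`.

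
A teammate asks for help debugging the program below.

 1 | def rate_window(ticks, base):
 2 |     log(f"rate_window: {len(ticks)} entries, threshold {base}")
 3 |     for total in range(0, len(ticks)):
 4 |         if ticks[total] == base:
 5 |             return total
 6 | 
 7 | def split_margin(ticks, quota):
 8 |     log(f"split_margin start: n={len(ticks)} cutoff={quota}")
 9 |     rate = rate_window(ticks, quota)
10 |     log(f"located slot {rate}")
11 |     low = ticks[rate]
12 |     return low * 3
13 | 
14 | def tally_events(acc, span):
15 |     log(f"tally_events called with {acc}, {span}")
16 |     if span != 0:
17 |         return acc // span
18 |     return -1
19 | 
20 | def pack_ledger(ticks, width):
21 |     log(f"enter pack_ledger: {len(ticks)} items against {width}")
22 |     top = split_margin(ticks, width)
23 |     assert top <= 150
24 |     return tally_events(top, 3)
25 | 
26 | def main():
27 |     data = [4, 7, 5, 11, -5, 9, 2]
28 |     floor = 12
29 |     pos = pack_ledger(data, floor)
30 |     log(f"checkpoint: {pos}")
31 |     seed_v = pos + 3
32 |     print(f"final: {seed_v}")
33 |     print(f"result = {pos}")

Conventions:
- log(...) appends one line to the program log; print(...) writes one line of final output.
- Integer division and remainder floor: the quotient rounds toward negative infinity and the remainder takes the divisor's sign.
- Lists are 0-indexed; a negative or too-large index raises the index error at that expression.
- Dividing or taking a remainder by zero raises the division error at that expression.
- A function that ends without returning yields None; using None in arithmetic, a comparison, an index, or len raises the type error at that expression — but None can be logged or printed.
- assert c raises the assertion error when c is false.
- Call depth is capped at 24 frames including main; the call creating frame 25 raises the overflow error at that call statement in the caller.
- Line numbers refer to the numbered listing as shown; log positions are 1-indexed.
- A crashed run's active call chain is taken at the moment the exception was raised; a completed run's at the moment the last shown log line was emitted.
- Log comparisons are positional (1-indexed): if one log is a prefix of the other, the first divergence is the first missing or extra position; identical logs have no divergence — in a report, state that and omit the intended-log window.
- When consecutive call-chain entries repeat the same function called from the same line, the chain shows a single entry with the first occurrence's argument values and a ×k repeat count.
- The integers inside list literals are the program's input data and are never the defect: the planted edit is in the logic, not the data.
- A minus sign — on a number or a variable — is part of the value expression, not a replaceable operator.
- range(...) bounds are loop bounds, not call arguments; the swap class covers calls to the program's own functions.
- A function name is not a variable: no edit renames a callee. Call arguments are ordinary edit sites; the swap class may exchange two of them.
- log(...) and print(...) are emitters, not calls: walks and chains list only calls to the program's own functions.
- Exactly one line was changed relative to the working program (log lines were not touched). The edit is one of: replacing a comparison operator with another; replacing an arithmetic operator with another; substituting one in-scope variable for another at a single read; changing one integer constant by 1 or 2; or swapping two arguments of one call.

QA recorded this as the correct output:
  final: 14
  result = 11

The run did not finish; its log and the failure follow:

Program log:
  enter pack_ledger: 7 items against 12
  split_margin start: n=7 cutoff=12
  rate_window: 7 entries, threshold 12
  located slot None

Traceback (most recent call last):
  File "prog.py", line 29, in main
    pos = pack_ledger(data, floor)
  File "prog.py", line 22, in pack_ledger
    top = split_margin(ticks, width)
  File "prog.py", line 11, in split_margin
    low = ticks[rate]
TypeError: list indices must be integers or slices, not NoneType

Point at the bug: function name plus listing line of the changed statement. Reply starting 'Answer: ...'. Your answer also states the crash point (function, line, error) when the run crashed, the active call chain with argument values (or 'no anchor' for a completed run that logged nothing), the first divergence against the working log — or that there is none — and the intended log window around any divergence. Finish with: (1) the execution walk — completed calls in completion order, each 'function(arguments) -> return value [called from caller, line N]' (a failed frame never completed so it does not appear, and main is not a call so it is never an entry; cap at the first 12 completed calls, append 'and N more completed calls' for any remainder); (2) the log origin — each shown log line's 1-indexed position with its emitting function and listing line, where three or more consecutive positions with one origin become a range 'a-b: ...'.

Answer: the defect is in main at line 28.
Core observation: Log line 1 is where behavior first shows: 'enter pack_ledger: 7 items against 12' appears instead of 'enter pack_ledger: 7 items against 11'.
Crash: split_margin, line 11, TypeError.
Call chain: main -> pack_ledger([4, 7, 5, 11, -5, 9, 2], 12) (called at line 29) -> split_margin([4, 7, 5, 11, -5, 9, 2], 12) (called at line 22).
First divergence: at position 1 the run shows 'enter pack_ledger: 7 items against 12' where the working version logs 'enter pack_ledger: 7 items against 11'.
Intended log window:
  1: enter pack_ledger: 7 items against 11
  2: split_margin start: n=7 cutoff=11
Execution walk:
  rate_window([4, 7, 5, 11, -5, 9, 2], 12) -> None  [called from split_margin, line 9]
Origin of each log line:
  1: from pack_ledger, line 21
  2: from split_margin, line 8
  3: from rate_window, line 2
  4: from split_margin, line 10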